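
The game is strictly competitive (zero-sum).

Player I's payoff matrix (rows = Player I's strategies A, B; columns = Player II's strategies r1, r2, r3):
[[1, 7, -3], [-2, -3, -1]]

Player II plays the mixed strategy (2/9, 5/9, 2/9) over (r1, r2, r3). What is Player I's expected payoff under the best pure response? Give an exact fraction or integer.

A: (1)·(2/9) + (7)·(5/9) + (-3)·(2/9) = 31/9.
B: (-2)·(2/9) + (-3)·(5/9) + (-1)·(2/9) = -7/3.
The best pure response is A with expected payoff 31/9.

31/9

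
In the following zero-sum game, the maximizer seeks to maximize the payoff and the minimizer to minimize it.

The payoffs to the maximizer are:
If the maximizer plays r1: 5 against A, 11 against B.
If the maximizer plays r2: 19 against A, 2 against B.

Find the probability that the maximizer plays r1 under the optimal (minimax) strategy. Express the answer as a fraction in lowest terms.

Row minima are 5 and 2, so the maximizer's maximin is 5; column maxima are 19 and 11, so the minimizer's minimax is 11. These differ, so the equilibrium is in mixed strategies.
Let the maximizer play r1 with probability p. The minimizer is indifferent when 5p + 19(1−p) = 11p + 2(1−p), giving p = 17/23.

17/23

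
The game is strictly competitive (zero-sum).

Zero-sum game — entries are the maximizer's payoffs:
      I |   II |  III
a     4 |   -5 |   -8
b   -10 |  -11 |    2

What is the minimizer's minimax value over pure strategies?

The worst case (largest entry) in each column is I: 4, II: -5, III: 2.
The best (smallest) of these is -5.

-5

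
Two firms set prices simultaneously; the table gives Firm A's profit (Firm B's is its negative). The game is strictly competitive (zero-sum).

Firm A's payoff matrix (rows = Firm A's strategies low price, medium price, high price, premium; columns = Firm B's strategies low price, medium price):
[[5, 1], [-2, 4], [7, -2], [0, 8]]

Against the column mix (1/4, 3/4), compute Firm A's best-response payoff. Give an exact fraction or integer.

low price: (5)·(1/4) + (1)·(3/4) = 2.
medium price: (-2)·(1/4) + (4)·(3/4) = 5/2.
high price: (7)·(1/4) + (-2)·(3/4) = 1/4.
premium: (0)·(1/4) + (8)·(3/4) = 6.
The best pure response is premium with expected payoff 6.

6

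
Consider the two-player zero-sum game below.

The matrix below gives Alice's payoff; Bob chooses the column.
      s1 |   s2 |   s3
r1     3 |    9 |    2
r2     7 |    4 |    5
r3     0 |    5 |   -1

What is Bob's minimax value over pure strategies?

The worst case (largest entry) in each column is s1: 7, s2: 9, s3: 5.
The best (smallest) of these is 5.

5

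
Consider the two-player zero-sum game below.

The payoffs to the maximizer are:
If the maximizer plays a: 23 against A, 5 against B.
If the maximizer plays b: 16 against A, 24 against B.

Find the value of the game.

Row minima are 5 and 16, so the maximizer's maximin is 16; column maxima are 23 and 24, so the minimizer's minimax is 23. These differ, so the equilibrium is in mixed strategies.
Let the maximizer play a with probability p. The minimizer is indifferent when 23p + 16(1−p) = 5p + 24(1−p), giving p = 4/13.
Let the minimizer play A with probability q. The maximizer is indifferent when 23q + 5(1−q) = 16q + 24(1−q), giving q = 19/26.
The value is 23·(19/26) + (5)·(7/26) = 236/13.

236/13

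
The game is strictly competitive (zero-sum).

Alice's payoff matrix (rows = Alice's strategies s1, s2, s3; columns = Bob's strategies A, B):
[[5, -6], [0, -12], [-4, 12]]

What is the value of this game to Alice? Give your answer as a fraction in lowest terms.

4/3

Row s2 is strictly dominated by row s1, so Alice never plays it.
The remaining 2×2 game on (s1, s3) × (A, B) has no saddle point. Let Alice play s1 with probability p; indifference gives 5p − 4(1−p) = −6p + 12(1−p), so p = 16/27.
Similarly Bob's optimal q on A is 2/3, and the value is 5·(2/3) + (-6)·(1/3) = 4/3.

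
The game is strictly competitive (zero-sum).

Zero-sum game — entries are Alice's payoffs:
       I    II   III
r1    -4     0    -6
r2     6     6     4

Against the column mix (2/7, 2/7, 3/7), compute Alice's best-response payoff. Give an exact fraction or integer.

r1: (-4)·(2/7) + (0)·(2/7) + (-6)·(3/7) = -26/7.
r2: (6)·(2/7) + (6)·(2/7) + (4)·(3/7) = 36/7.
The best pure response is r2 with expected payoff 36/7.

36/7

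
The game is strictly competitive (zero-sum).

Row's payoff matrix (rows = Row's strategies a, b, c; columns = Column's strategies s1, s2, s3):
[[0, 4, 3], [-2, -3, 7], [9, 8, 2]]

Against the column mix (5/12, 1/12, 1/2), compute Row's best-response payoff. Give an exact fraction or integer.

a: (0)·(5/12) + (4)·(1/12) + (3)·(1/2) = 11/6.
b: (-2)·(5/12) + (-3)·(1/12) + (7)·(1/2) = 29/12.
c: (9)·(5/12) + (8)·(1/12) + (2)·(1/2) = 65/12.
The best pure response is c with expected payoff 65/12.

65/12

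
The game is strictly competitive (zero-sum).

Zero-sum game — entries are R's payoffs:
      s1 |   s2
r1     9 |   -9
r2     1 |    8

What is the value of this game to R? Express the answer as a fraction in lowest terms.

Row minima are -9 and 1, so R's maximin is 1; column maxima are 9 and 8, so C's minimax is 8. These differ, so the equilibrium is in mixed strategies.
Let R play r1 with probability p. C is indifferent when 9p + (1−p) = −9p + 8(1−p), giving p = 7/25.
Let C play s1 with probability q. R is indifferent when 9q − 9(1−q) = q + 8(1−q), giving q = 17/25.
The value is 9·(17/25) + (-9)·(8/25) = 81/25.

81/25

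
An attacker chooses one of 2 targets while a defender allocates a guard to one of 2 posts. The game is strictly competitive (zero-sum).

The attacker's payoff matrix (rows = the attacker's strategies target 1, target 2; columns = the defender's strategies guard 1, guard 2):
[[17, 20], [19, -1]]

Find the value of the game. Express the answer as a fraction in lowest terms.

397/23

Row minima are 17 and -1, so the attacker's maximin is 17; column maxima are 19 and 20, so the defender's minimax is 19. These differ, so the equilibrium is in mixed strategies.
Let the attacker play target 1 with probability p. The defender is indifferent when 17p + 19(1−p) = 20p − (1−p), giving p = 20/23.
Let the defender play guard 1 with probability q. The attacker is indifferent when 17q + 20(1−q) = 19q − (1−q), giving q = 21/23.
The value is 17·(21/23) + (20)·(2/23) = 397/23.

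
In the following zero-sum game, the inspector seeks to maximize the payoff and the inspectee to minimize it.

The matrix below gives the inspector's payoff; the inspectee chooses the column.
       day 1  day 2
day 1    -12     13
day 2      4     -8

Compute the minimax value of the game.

Row minima are -12 and -8, so the inspector's maximin is -8; column maxima are 4 and 13, so the inspectee's minimax is 4. These differ, so the equilibrium is in mixed strategies.
Let the inspector play day 1 with probability p. The inspectee is indifferent when −12p + 4(1−p) = 13p − 8(1−p), giving p = 12/37.
Let the inspectee play day 1 with probability q. The inspector is indifferent when −12q + 13(1−q) = 4q − 8(1−q), giving q = 21/37.
The value is -12·(21/37) + (13)·(16/37) = -44/37.

-44/37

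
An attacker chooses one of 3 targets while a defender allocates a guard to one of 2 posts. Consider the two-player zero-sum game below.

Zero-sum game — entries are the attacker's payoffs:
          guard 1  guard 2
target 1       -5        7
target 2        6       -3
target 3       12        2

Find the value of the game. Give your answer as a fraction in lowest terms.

47/11

Row target 2 is strictly dominated by row target 3, so the attacker never plays it.
The remaining 2×2 game on (target 1, target 3) × (guard 1, guard 2) has no saddle point. Let the attacker play target 1 with probability p; indifference gives −5p + 12(1−p) = 7p + 2(1−p), so p = 5/11.
Similarly the defender's optimal q on guard 1 is 5/22, and the value is -5·(5/22) + (7)·(17/22) = 47/11.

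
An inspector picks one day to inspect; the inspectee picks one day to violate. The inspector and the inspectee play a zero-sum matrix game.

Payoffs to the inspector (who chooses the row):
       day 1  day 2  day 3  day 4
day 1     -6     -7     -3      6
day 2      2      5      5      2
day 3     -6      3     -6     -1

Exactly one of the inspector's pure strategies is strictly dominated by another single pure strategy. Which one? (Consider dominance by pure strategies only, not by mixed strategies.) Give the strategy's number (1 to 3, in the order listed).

Compare day 3 with day 2: 2 > -6, 5 > 3, 5 > -6, 2 > -1.
So day 2 strictly dominates day 3 for the inspector; day 3 is strictly dominated.

3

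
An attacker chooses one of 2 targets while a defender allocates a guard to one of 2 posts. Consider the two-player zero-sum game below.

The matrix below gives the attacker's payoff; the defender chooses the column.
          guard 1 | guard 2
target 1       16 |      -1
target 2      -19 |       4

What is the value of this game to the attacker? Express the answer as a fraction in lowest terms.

9/8

Row minima are -1 and -19, so the attacker's maximin is -1; column maxima are 16 and 4, so the defender's minimax is 4. These differ, so the equilibrium is in mixed strategies.
Let the attacker play target 1 with probability p. The defender is indifferent when 16p − 19(1−p) = −p + 4(1−p), giving p = 23/40.
Let the defender play guard 1 with probability q. The attacker is indifferent when 16q − (1−q) = −19q + 4(1−q), giving q = 1/8.
The value is 16·(1/8) + (-1)·(7/8) = 9/8.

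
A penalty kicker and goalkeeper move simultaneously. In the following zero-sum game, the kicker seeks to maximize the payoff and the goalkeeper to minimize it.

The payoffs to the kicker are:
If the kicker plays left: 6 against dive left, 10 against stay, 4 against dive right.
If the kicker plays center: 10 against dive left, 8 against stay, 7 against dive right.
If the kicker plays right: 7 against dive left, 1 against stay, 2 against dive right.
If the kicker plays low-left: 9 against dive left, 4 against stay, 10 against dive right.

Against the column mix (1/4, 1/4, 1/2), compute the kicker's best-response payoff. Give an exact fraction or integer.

33/4

left: (6)·(1/4) + (10)·(1/4) + (4)·(1/2) = 6.
center: (10)·(1/4) + (8)·(1/4) + (7)·(1/2) = 8.
right: (7)·(1/4) + (1)·(1/4) + (2)·(1/2) = 3.
low-left: (9)·(1/4) + (4)·(1/4) + (10)·(1/2) = 33/4.
The best pure response is low-left with expected payoff 33/4.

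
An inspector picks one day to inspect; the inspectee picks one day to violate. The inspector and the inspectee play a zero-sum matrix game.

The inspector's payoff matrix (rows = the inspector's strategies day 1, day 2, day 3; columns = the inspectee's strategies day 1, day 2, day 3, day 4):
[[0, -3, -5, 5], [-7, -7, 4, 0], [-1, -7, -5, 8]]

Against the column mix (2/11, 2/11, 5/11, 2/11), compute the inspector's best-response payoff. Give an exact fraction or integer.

-8/11

day 1: (0)·(2/11) + (-3)·(2/11) + (-5)·(5/11) + (5)·(2/11) = -21/11.
day 2: (-7)·(2/11) + (-7)·(2/11) + (4)·(5/11) + (0)·(2/11) = -8/11.
day 3: (-1)·(2/11) + (-7)·(2/11) + (-5)·(5/11) + (8)·(2/11) = -25/11.
The best pure response is day 2 with expected payoff -8/11.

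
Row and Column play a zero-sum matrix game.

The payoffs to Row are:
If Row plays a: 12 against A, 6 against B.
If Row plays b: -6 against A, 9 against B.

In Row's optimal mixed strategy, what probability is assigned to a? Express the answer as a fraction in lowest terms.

5/7

Row minima are 6 and -6, so Row's maximin is 6; column maxima are 12 and 9, so Column's minimax is 9. These differ, so the equilibrium is in mixed strategies.
Let Row play a with probability p. Column is indifferent when 12p − 6(1−p) = 6p + 9(1−p), giving p = 5/7.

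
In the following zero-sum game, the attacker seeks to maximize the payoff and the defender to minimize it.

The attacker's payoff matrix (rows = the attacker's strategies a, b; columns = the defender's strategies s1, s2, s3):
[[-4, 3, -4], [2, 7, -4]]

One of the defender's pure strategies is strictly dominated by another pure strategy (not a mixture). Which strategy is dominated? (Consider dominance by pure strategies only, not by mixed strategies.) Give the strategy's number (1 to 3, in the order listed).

The defender prefers columns that give the attacker less. Compare s2 with s1: -4 < 3, 2 < 7.
So s1 strictly dominates s2 for the defender; s2 is strictly dominated.

2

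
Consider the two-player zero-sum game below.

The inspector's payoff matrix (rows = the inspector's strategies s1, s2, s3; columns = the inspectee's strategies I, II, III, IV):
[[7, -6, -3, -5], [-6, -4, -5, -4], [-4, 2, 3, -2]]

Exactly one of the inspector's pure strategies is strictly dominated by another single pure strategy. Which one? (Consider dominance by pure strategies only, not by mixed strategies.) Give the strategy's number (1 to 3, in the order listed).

2

Compare s2 with s3: -4 > -6, 2 > -4, 3 > -5, -2 > -4.
So s3 strictly dominates s2 for the inspector; s2 is strictly dominated.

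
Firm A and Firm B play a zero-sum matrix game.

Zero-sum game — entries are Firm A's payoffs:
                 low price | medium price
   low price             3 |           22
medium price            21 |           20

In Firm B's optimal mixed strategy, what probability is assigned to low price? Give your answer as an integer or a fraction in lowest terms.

1/10

Row minima are 3 and 20, so Firm A's maximin is 20; column maxima are 21 and 22, so Firm B's minimax is 21. These differ, so the equilibrium is in mixed strategies.
Let Firm B play low price with probability q. Firm A is indifferent when 3q + 22(1−q) = 21q + 20(1−q), giving q = 1/10.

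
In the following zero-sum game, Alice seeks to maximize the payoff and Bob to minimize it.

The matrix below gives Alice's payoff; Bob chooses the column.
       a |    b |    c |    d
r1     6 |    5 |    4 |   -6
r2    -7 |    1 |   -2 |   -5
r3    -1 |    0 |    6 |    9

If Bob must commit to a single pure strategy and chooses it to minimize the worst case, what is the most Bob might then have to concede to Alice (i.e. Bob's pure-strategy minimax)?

5

The worst case (largest entry) in each column is a: 6, b: 5, c: 6, d: 9.
The best (smallest) of these is 5.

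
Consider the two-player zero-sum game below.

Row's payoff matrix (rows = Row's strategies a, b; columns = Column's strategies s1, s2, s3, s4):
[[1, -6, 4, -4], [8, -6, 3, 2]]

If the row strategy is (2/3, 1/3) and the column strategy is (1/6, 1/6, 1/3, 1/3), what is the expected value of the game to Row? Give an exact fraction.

Against (1/6, 1/6, 1/3, 1/3), each row's expected payoff is a: -5/6; b: 2.
Taking the (2/3, 1/3)-weighted average: (2/3)·(-5/6) + (1/3)·(2) = 1/9.

1/9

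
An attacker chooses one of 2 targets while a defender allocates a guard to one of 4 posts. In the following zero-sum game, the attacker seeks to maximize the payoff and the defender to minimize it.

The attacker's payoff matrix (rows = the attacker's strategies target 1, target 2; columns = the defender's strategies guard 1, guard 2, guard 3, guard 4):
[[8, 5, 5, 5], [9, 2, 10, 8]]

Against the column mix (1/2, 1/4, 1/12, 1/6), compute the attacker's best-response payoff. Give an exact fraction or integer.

target 1: (8)·(1/2) + (5)·(1/4) + (5)·(1/12) + (5)·(1/6) = 13/2.
target 2: (9)·(1/2) + (2)·(1/4) + (10)·(1/12) + (8)·(1/6) = 43/6.
The best pure response is target 2 with expected payoff 43/6.

43/6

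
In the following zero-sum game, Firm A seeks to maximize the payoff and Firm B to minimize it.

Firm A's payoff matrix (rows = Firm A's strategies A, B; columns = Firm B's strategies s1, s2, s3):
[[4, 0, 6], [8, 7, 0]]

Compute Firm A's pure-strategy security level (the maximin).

0

The worst-case payoff for each row is A: 0, B: 0.
The best of these is 0.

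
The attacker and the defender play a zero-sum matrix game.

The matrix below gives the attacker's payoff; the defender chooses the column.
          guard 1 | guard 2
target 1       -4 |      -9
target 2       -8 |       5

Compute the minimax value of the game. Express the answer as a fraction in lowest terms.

-46/9

Row minima are -9 and -8, so the attacker's maximin is -8; column maxima are -4 and 5, so the defender's minimax is -4. These differ, so the equilibrium is in mixed strategies.
Let the attacker play target 1 with probability p. The defender is indifferent when −4p − 8(1−p) = −9p + 5(1−p), giving p = 13/18.
Let the defender play guard 1 with probability q. The attacker is indifferent when −4q − 9(1−q) = −8q + 5(1−q), giving q = 7/9.
The value is -4·(7/9) + (-9)·(2/9) = -46/9.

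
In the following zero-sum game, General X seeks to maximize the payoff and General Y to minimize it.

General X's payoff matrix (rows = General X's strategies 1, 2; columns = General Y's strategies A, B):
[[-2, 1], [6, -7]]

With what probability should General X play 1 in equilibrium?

13/16

Row minima are -2 and -7, so General X's maximin is -2; column maxima are 6 and 1, so General Y's minimax is 1. These differ, so the equilibrium is in mixed strategies.
Let General X play 1 with probability p. General Y is indifferent when −2p + 6(1−p) = p − 7(1−p), giving p = 13/16.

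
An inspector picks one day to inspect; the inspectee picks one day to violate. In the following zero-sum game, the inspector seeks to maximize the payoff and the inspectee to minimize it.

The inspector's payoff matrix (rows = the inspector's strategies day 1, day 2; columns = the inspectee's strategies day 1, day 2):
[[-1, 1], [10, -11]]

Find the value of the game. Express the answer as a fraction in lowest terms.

Row minima are -1 and -11, so the inspector's maximin is -1; column maxima are 10 and 1, so the inspectee's minimax is 1. These differ, so the equilibrium is in mixed strategies.
Let the inspector play day 1 with probability p. The inspectee is indifferent when −p + 10(1−p) = p − 11(1−p), giving p = 21/23.
Let the inspectee play day 1 with probability q. The inspector is indifferent when −q + (1−q) = 10q − 11(1−q), giving q = 12/23.
The value is -1·(12/23) + (1)·(11/23) = -1/23.

-1/23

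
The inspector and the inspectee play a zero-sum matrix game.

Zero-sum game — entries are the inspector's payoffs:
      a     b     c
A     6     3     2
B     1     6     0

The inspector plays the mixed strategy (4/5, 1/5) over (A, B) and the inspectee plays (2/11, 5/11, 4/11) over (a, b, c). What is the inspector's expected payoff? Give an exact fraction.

Against (2/11, 5/11, 4/11), each row's expected payoff is A: 35/11; B: 32/11.
Taking the (4/5, 1/5)-weighted average: (4/5)·(35/11) + (1/5)·(32/11) = 172/55.

172/55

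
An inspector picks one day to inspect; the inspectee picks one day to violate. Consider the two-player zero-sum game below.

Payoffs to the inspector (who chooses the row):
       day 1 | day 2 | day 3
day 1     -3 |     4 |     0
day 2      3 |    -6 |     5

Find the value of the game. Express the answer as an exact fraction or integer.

Column day 3 is strictly dominated by day 1 for the inspectee (it gives the inspector more in every row).
The remaining 2×2 game on (day 1, day 2) × (day 1, day 2) has no saddle point. Let the inspector play day 1 with probability p; indifference gives −3p + 3(1−p) = 4p − 6(1−p), so p = 9/16.
Similarly the inspectee's optimal q on day 1 is 5/8, and the value is -3·(5/8) + (4)·(3/8) = -3/8.

-3/8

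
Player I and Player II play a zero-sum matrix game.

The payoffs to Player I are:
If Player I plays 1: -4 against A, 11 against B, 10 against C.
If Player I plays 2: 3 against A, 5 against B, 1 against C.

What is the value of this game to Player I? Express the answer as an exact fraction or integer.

17/8

Column B is strictly dominated by C for Player II (it gives Player I more in every row).
The remaining 2×2 game on (1, 2) × (A, C) has no saddle point. Let Player I play 1 with probability p; indifference gives −4p + 3(1−p) = 10p + (1−p), so p = 1/8.
Similarly Player II's optimal q on A is 9/16, and the value is -4·(9/16) + (10)·(7/16) = 17/8.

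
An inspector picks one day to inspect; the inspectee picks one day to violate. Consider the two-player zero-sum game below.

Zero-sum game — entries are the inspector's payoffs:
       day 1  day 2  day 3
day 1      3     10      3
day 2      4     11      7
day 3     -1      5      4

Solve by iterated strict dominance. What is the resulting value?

4

Column day 2 is strictly dominated by day 1 for the inspectee (3<10, 4<11, -1<5); eliminate day 2.
Row day 3 is strictly dominated by row day 2 (4>-1, 7>4); eliminate day 3.
Row day 1 is strictly dominated by row day 2 (4>3, 7>3); eliminate day 1.
Column day 3 is strictly dominated by day 1 for the inspectee (4<7); eliminate day 3.
Only (day 2, day 1) remains, with payoff 4.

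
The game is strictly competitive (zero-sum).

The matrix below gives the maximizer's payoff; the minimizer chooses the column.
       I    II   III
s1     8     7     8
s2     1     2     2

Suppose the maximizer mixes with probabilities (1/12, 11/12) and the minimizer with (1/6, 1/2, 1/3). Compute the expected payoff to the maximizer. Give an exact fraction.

83/36

Against (1/6, 1/2, 1/3), each row's expected payoff is s1: 15/2; s2: 11/6.
Taking the (1/12, 11/12)-weighted average: (1/12)·(15/2) + (11/12)·(11/6) = 83/36.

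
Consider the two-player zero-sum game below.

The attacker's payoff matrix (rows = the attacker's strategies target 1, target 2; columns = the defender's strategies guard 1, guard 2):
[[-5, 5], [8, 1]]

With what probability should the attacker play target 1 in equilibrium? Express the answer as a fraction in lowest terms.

Row minima are -5 and 1, so the attacker's maximin is 1; column maxima are 8 and 5, so the defender's minimax is 5. These differ, so the equilibrium is in mixed strategies.
Let the attacker play target 1 with probability p. The defender is indifferent when −5p + 8(1−p) = 5p + (1−p), giving p = 7/17.

7/17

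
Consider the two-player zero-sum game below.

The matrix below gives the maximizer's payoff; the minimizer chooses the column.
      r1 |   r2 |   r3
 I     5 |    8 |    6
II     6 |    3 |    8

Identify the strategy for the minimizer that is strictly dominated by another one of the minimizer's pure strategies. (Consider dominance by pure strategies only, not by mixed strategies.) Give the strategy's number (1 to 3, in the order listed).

3

The minimizer prefers columns that give the maximizer less. Compare r3 with r1: 5 < 6, 6 < 8.
So r1 strictly dominates r3 for the minimizer; r3 is strictly dominated.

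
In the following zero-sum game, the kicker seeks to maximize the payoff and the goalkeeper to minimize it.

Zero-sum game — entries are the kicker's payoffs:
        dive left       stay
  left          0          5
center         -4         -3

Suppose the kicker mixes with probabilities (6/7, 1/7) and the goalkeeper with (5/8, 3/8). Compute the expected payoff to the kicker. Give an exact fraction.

Against (5/8, 3/8), each row's expected payoff is left: 15/8; center: -29/8.
Taking the (6/7, 1/7)-weighted average: (6/7)·(15/8) + (1/7)·(-29/8) = 61/56.

61/56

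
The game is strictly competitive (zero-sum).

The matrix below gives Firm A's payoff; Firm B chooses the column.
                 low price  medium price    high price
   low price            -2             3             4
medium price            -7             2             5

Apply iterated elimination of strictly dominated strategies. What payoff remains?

Column medium price is strictly dominated by low price for Firm B (-2<3, -7<2); eliminate medium price.
Column high price is strictly dominated by low price for Firm B (-2<4, -7<5); eliminate high price.
Row medium price is strictly dominated by row low price (-2>-7); eliminate medium price.
Only (low price, low price) remains, with payoff -2.

-2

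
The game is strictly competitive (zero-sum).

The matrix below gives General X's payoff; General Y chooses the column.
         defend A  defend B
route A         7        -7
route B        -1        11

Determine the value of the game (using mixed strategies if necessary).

35/13

Row minima are -7 and -1, so General X's maximin is -1; column maxima are 7 and 11, so General Y's minimax is 7. These differ, so the equilibrium is in mixed strategies.
Let General X play route A with probability p. General Y is indifferent when 7p − (1−p) = −7p + 11(1−p), giving p = 6/13.
Let General Y play defend A with probability q. General X is indifferent when 7q − 7(1−q) = −q + 11(1−q), giving q = 9/13.
The value is 7·(9/13) + (-7)·(4/13) = 35/13.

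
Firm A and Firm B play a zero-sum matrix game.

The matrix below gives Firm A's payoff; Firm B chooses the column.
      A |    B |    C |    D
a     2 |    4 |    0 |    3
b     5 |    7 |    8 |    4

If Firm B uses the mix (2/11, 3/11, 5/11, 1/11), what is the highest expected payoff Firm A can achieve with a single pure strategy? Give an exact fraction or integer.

75/11

a: (2)·(2/11) + (4)·(3/11) + (0)·(5/11) + (3)·(1/11) = 19/11.
b: (5)·(2/11) + (7)·(3/11) + (8)·(5/11) + (4)·(1/11) = 75/11.
The best pure response is b with expected payoff 75/11.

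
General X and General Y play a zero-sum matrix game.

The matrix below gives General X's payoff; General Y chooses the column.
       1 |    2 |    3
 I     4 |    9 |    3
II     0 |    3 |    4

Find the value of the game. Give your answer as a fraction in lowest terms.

Column 2 is strictly dominated by 1 for General Y (it gives General X more in every row).
The remaining 2×2 game on (I, II) × (1, 3) has no saddle point. Let General X play I with probability p; indifference gives 4p = 3p + 4(1−p), so p = 4/5.
Similarly General Y's optimal q on 1 is 1/5, and the value is 4·(1/5) + (3)·(4/5) = 16/5.

16/5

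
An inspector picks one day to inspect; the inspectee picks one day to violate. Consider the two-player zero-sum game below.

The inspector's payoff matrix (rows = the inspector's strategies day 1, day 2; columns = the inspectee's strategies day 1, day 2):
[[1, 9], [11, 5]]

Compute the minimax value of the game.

47/7

Row minima are 1 and 5, so the inspector's maximin is 5; column maxima are 11 and 9, so the inspectee's minimax is 9. These differ, so the equilibrium is in mixed strategies.
Let the inspector play day 1 with probability p. The inspectee is indifferent when p + 11(1−p) = 9p + 5(1−p), giving p = 3/7.
Let the inspectee play day 1 with probability q. The inspector is indifferent when q + 9(1−q) = 11q + 5(1−q), giving q = 2/7.
The value is 1·(2/7) + (9)·(5/7) = 47/7.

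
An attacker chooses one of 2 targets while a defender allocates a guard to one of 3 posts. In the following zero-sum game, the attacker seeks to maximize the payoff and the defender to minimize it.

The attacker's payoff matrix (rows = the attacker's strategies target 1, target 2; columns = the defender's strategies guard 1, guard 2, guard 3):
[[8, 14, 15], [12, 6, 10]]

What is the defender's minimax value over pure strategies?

12

The worst case (largest entry) in each column is guard 1: 12, guard 2: 14, guard 3: 15.
The best (smallest) of these is 12.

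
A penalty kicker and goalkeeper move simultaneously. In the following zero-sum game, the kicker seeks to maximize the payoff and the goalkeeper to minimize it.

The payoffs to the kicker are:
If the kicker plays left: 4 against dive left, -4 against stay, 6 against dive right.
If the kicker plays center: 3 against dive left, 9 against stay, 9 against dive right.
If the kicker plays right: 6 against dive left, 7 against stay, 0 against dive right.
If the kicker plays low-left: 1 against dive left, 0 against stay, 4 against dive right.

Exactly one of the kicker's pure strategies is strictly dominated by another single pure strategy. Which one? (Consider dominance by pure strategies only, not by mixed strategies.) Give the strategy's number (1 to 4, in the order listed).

4

Compare low-left with center: 3 > 1, 9 > 0, 9 > 4.
So center strictly dominates low-left for the kicker; low-left is strictly dominated.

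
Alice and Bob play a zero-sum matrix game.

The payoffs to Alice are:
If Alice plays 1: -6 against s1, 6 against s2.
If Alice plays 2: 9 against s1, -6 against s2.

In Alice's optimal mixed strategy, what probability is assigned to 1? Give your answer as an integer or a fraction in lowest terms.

Row minima are -6 and -6, so Alice's maximin is -6; column maxima are 9 and 6, so Bob's minimax is 6. These differ, so the equilibrium is in mixed strategies.
Let Alice play 1 with probability p. Bob is indifferent when −6p + 9(1−p) = 6p − 6(1−p), giving p = 5/9.

5/9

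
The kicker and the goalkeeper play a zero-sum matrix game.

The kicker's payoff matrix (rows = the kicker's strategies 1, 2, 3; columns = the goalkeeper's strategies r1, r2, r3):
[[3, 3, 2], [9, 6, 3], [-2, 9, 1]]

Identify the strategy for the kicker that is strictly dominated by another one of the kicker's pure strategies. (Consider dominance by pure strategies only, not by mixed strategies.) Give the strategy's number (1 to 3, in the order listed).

1

Compare 1 with 2: 9 > 3, 6 > 3, 3 > 2.
So 2 strictly dominates 1 for the kicker; 1 is strictly dominated.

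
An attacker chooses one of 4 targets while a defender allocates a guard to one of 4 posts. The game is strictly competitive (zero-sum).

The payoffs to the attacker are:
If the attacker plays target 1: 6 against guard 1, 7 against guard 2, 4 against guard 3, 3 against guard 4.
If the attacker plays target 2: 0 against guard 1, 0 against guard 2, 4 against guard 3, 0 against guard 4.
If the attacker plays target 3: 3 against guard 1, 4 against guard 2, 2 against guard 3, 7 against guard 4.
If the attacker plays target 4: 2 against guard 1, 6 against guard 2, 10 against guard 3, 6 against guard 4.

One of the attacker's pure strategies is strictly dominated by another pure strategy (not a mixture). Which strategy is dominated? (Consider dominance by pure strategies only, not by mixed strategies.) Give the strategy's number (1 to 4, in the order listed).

2

Compare target 2 with target 4: 2 > 0, 6 > 0, 10 > 4, 6 > 0.
So target 4 strictly dominates target 2 for the attacker; target 2 is strictly dominated.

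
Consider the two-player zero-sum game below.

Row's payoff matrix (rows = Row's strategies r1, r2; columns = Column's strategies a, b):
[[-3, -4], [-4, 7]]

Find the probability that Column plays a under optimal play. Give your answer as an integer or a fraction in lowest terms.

11/12

Row minima are -4 and -4, so Row's maximin is -4; column maxima are -3 and 7, so Column's minimax is -3. These differ, so the equilibrium is in mixed strategies.
Let Column play a with probability q. Row is indifferent when −3q − 4(1−q) = −4q + 7(1−q), giving q = 11/12.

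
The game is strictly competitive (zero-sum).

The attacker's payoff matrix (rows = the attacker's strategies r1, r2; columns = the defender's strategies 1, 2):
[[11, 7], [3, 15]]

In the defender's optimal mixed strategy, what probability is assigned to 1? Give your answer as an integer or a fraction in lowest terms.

1/2

Row minima are 7 and 3, so the attacker's maximin is 7; column maxima are 11 and 15, so the defender's minimax is 11. These differ, so the equilibrium is in mixed strategies.
Let the defender play 1 with probability q. The attacker is indifferent when 11q + 7(1−q) = 3q + 15(1−q), giving q = 1/2.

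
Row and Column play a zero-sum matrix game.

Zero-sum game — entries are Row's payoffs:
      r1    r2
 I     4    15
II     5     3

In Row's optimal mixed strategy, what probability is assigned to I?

2/13

Row minima are 4 and 3, so Row's maximin is 4; column maxima are 5 and 15, so Column's minimax is 5. These differ, so the equilibrium is in mixed strategies.
Let Row play I with probability p. Column is indifferent when 4p + 5(1−p) = 15p + 3(1−p), giving p = 2/13.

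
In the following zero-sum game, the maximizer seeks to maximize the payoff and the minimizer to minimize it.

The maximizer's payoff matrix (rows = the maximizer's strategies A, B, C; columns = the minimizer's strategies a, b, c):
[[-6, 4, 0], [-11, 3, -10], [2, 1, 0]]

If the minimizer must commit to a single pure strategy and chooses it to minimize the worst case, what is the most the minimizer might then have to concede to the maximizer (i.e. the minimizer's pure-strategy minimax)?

The worst case (largest entry) in each column is a: 2, b: 4, c: 0.
The best (smallest) of these is 0.

0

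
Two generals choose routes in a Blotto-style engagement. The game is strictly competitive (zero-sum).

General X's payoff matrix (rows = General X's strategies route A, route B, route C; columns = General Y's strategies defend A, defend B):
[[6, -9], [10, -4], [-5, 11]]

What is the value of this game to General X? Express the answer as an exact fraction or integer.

3

Row route A is strictly dominated by row route B, so General X never plays it.
The remaining 2×2 game on (route B, route C) × (defend A, defend B) has no saddle point. Let General X play route B with probability p; indifference gives 10p − 5(1−p) = −4p + 11(1−p), so p = 8/15.
Similarly General Y's optimal q on defend A is 1/2, and the value is 10·(1/2) + (-4)·(1/2) = 3.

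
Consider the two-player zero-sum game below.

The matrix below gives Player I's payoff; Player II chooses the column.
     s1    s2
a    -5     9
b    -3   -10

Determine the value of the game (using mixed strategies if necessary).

-11/3

Row minima are -5 and -10, so Player I's maximin is -5; column maxima are -3 and 9, so Player II's minimax is -3. These differ, so the equilibrium is in mixed strategies.
Let Player I play a with probability p. Player II is indifferent when −5p − 3(1−p) = 9p − 10(1−p), giving p = 1/3.
Let Player II play s1 with probability q. Player I is indifferent when −5q + 9(1−q) = −3q − 10(1−q), giving q = 19/21.
The value is -5·(19/21) + (9)·(2/21) = -11/3.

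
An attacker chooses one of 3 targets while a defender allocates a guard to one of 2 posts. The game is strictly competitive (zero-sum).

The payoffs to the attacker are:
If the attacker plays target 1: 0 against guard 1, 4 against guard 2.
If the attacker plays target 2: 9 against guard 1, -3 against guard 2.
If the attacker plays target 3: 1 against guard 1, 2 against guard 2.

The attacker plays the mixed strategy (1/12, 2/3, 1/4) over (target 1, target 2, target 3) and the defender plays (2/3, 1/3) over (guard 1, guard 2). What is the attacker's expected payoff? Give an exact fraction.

Against (2/3, 1/3), each row's expected payoff is target 1: 4/3; target 2: 5; target 3: 4/3.
Taking the (1/12, 2/3, 1/4)-weighted average: (1/12)·(4/3) + (2/3)·(5) + (1/4)·(4/3) = 34/9.

34/9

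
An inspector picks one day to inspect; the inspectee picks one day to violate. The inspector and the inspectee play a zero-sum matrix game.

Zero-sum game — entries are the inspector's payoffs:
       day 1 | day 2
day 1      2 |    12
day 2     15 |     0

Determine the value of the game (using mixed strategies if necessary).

36/5

Row minima are 2 and 0, so the inspector's maximin is 2; column maxima are 15 and 12, so the inspectee's minimax is 12. These differ, so the equilibrium is in mixed strategies.
Let the inspector play day 1 with probability p. The inspectee is indifferent when 2p + 15(1−p) = 12p, giving p = 3/5.
Let the inspectee play day 1 with probability q. The inspector is indifferent when 2q + 12(1−q) = 15q, giving q = 12/25.
The value is 2·(12/25) + (12)·(13/25) = 36/5.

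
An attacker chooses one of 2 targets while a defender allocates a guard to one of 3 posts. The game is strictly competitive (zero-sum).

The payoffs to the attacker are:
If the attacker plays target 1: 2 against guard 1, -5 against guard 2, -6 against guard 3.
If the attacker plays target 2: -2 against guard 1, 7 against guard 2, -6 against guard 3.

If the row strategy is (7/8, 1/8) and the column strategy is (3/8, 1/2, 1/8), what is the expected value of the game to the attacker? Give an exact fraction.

Against (3/8, 1/2, 1/8), each row's expected payoff is target 1: -5/2; target 2: 2.
Taking the (7/8, 1/8)-weighted average: (7/8)·(-5/2) + (1/8)·(2) = -31/16.

-31/16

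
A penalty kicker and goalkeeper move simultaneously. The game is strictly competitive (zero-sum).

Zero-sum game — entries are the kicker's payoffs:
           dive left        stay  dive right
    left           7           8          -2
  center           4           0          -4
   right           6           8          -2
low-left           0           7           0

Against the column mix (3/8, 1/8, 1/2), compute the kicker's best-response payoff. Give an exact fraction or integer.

left: (7)·(3/8) + (8)·(1/8) + (-2)·(1/2) = 21/8.
center: (4)·(3/8) + (0)·(1/8) + (-4)·(1/2) = -1/2.
right: (6)·(3/8) + (8)·(1/8) + (-2)·(1/2) = 9/4.
low-left: (0)·(3/8) + (7)·(1/8) + (0)·(1/2) = 7/8.
The best pure response is left with expected payoff 21/8.

21/8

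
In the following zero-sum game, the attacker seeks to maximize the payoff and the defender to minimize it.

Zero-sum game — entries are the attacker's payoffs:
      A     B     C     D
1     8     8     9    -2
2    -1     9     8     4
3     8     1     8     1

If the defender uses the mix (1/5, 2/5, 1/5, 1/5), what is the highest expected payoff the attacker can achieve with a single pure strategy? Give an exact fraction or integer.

1: (8)·(1/5) + (8)·(2/5) + (9)·(1/5) + (-2)·(1/5) = 31/5.
2: (-1)·(1/5) + (9)·(2/5) + (8)·(1/5) + (4)·(1/5) = 29/5.
3: (8)·(1/5) + (1)·(2/5) + (8)·(1/5) + (1)·(1/5) = 19/5.
The best pure response is 1 with expected payoff 31/5.

31/5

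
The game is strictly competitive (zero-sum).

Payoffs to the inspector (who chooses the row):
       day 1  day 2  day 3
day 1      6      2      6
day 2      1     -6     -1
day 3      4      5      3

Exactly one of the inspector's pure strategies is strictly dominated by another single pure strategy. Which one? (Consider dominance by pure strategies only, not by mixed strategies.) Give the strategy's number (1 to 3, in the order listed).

2

Compare day 2 with day 1: 6 > 1, 2 > -6, 6 > -1.
So day 1 strictly dominates day 2 for the inspector; day 2 is strictly dominated.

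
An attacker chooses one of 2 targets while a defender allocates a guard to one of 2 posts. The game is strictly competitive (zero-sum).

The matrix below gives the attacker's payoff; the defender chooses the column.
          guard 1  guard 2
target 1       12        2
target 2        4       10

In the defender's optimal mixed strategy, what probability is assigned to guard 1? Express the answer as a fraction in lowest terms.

1/2

Row minima are 2 and 4, so the attacker's maximin is 4; column maxima are 12 and 10, so the defender's minimax is 10. These differ, so the equilibrium is in mixed strategies.
Let the defender play guard 1 with probability q. The attacker is indifferent when 12q + 2(1−q) = 4q + 10(1−q), giving q = 1/2.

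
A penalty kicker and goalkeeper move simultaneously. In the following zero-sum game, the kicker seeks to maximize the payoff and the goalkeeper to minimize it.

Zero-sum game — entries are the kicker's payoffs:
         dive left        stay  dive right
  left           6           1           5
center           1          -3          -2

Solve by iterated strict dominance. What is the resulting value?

1

Row center is strictly dominated by row left (6>1, 1>-3, 5>-2); eliminate center.
Column dive right is strictly dominated by stay for the goalkeeper (1<5); eliminate dive right.
Column dive left is strictly dominated by stay for the goalkeeper (1<6); eliminate dive left.
Only (left, stay) remains, with payoff 1.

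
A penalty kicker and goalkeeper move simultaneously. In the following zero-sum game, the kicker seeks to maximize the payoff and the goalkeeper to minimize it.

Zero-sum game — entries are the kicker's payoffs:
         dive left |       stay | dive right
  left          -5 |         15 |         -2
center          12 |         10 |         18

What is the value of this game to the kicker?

Column dive right is strictly dominated by dive left for the goalkeeper (it gives the kicker more in every row).
The remaining 2×2 game on (left, center) × (dive left, stay) has no saddle point. Let the kicker play left with probability p; indifference gives −5p + 12(1−p) = 15p + 10(1−p), so p = 1/11.
Similarly the goalkeeper's optimal q on dive left is 5/22, and the value is -5·(5/22) + (15)·(17/22) = 115/11.

115/11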